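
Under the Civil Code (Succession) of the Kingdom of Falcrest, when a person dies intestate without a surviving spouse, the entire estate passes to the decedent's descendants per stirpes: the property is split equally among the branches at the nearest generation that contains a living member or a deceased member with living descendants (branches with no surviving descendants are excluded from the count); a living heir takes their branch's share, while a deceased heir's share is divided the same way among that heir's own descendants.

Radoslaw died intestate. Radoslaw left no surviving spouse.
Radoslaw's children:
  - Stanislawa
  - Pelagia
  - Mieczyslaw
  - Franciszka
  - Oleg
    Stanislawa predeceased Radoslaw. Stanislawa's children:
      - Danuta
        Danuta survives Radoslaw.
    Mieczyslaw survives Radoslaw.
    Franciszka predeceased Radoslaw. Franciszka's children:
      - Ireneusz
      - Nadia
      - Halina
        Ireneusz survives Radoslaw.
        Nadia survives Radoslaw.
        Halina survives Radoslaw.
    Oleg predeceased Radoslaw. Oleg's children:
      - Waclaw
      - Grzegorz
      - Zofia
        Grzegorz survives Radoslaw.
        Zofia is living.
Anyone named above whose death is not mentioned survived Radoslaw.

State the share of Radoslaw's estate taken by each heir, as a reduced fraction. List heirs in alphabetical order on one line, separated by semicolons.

There is no surviving spouse, so the entire estate passes to Radoslaw's descendants per stirpes.
The estate is divided into 5 equal shares of 1/5 among Stanislawa, Pelagia, Mieczyslaw, Franciszka, Oleg.
Stanislawa predeceased; the 1/5 allotted to Stanislawa's branch passes to Stanislawa's issue by representation.
Danuta is the sole taker at this level and receives the full 1/5.
Pelagia is living and takes 1/5.
Mieczyslaw is living and takes 1/5.
Franciszka predeceased; the 1/5 allotted to Franciszka's branch passes to Franciszka's issue by representation.
The 1/5 is divided into 3 equal shares of 1/15 among Ireneusz, Nadia, Halina.
Ireneusz is living and takes 1/15.
Nadia is living and takes 1/15.
Halina is living and takes 1/15.
Oleg predeceased; the 1/5 allotted to Oleg's branch passes to Oleg's issue by representation.
The 1/5 is divided into 3 equal shares of 1/15 among Waclaw, Grzegorz, Zofia.
Waclaw is living and takes 1/15.
Grzegorz is living and takes 1/15.
Zofia is living and takes 1/15.

Danuta 1/5; Grzegorz 1/15; Halina 1/15; Ireneusz 1/15; Mieczyslaw 1/5; Nadia 1/15; Pelagia 1/5; Waclaw 1/15; Zofia 1/15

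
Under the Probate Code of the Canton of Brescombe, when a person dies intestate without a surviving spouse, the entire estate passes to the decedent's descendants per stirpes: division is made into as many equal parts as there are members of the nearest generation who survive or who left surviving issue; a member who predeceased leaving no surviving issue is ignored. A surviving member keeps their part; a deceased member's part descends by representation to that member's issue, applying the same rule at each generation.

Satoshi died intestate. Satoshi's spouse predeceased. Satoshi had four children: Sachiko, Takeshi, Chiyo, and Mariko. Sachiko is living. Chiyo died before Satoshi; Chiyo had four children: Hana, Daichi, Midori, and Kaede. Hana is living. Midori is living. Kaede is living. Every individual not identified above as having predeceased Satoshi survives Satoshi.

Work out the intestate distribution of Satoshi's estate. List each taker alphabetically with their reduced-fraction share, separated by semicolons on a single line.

Daichi 1/16; Hana 1/16; Kaede 1/16; Mariko 1/4; Midori 1/16; Sachiko 1/4; Takeshi 1/4

There is no surviving spouse, so the entire estate passes to Satoshi's descendants per stirpes.
The estate is divided into 4 equal shares of 1/4 among Sachiko, Takeshi, Chiyo, Mariko.
Sachiko is living and takes 1/4.
Takeshi is living and takes 1/4.
Chiyo predeceased; the 1/4 allotted to Chiyo's branch passes to Chiyo's issue by representation.
The 1/4 is divided into 4 equal shares of 1/16 among Hana, Daichi, Midori, Kaede.
Hana is living and takes 1/16.
Daichi is living and takes 1/16.
Midori is living and takes 1/16.
Kaede is living and takes 1/16.
Mariko is living and takes 1/4.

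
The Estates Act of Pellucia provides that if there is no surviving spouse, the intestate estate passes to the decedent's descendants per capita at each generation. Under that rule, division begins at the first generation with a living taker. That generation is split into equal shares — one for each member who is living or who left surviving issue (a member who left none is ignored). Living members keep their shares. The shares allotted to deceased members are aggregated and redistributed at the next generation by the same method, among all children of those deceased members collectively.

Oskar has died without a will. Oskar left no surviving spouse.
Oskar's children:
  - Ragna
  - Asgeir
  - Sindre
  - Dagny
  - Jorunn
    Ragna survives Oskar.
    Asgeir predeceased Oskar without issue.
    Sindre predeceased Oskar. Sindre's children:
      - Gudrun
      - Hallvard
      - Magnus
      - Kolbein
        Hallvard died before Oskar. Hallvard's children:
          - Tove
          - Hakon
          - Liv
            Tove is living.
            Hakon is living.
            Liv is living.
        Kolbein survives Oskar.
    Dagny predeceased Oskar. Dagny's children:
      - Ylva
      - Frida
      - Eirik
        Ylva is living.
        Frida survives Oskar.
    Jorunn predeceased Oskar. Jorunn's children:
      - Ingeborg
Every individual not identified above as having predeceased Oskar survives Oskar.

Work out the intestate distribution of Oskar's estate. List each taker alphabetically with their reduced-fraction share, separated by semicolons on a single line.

There is no surviving spouse, so the entire estate passes to Oskar's descendants per capita at each generation.
At generation 1 (Ragna, Sindre, Dagny, Jorunn) there are 4 shares of (1)/4 = 1/4 each.
Living: Ragna — each takes 1/4.
Deceased: Sindre, Dagny, and Jorunn. Their combined 3/4 is pooled and carried to generation 2.
At generation 2 (Gudrun, Hallvard, Magnus, Kolbein, Ylva, Frida, Eirik, Ingeborg) there are 8 shares of (3/4)/8 = 3/32 each.
Living: Gudrun, Magnus, Kolbein, Ylva, Frida, Eirik, and Ingeborg — each takes 3/32.
Deceased: Hallvard. That 3/32 share is carried to generation 3.
At generation 3 (Tove, Hakon, Liv) there are 3 shares of (3/32)/3 = 1/32 each.
Living: Tove, Hakon, and Liv — each takes 1/32.

Eirik 3/32; Frida 3/32; Gudrun 3/32; Hakon 1/32; Ingeborg 3/32; Kolbein 3/32; Liv 1/32; Magnus 3/32; Ragna 1/4; Tove 1/32; Ylva 3/32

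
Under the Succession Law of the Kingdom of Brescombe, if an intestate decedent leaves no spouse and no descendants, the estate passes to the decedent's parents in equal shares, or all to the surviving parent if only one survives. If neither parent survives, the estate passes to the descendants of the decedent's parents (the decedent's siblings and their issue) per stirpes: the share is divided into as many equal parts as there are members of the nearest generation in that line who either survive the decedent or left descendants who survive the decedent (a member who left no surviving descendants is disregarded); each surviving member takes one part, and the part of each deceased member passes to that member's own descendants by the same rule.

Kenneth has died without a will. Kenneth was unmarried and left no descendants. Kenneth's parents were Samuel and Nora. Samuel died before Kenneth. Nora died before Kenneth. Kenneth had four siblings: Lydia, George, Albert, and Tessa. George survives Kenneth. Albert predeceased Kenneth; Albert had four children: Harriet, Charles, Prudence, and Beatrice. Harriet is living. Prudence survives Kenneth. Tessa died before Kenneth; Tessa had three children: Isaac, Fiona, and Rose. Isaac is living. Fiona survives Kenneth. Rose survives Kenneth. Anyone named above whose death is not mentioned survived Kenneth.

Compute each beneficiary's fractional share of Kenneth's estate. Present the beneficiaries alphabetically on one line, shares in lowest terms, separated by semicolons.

Beatrice 1/16; Charles 1/16; Fiona 1/12; George 1/4; Harriet 1/16; Isaac 1/12; Lydia 1/4; Prudence 1/16; Rose 1/12

Neither parent survives and there are no descendants, so the estate passes to Kenneth's siblings and their issue per stirpes.
The estate is divided into 4 equal shares of 1/4 among Lydia, George, Albert, Tessa.
Lydia is living and takes 1/4.
George is living and takes 1/4.
Albert predeceased; the 1/4 allotted to Albert's branch passes to Albert's issue by representation.
The 1/4 is divided into 4 equal shares of 1/16 among Harriet, Charles, Prudence, Beatrice.
Harriet is living and takes 1/16.
Charles is living and takes 1/16.
Prudence is living and takes 1/16.
Beatrice is living and takes 1/16.
Tessa predeceased; the 1/4 allotted to Tessa's branch passes to Tessa's issue by representation.
The 1/4 is divided into 3 equal shares of 1/12 among Isaac, Fiona, Rose.
Isaac is living and takes 1/12.
Fiona is living and takes 1/12.
Rose is living and takes 1/12.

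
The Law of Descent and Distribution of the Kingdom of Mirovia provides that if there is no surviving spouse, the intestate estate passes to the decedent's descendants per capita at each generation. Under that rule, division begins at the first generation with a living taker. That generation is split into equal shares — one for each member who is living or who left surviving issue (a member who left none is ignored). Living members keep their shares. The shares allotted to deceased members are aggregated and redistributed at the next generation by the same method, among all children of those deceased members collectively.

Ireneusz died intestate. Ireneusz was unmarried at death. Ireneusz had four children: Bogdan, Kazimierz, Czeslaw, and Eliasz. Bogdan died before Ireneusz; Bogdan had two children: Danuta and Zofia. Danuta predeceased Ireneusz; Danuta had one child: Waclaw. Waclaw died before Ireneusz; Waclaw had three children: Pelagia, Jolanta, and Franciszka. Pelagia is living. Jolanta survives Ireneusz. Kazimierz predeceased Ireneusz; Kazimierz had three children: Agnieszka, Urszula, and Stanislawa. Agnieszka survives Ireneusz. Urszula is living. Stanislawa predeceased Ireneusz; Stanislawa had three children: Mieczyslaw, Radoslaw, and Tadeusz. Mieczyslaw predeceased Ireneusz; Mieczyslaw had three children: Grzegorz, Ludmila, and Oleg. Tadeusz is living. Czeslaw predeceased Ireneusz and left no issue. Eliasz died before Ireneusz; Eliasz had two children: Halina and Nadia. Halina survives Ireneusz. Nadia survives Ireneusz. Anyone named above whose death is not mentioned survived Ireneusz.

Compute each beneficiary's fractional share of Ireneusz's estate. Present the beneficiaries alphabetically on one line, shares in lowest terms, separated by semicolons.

Agnieszka 1/7; Franciszka 1/42; Grzegorz 1/42; Halina 1/7; Jolanta 1/42; Ludmila 1/42; Nadia 1/7; Oleg 1/42; Pelagia 1/42; Radoslaw 1/14; Tadeusz 1/14; Urszula 1/7; Zofia 1/7

There is no surviving spouse, so the entire estate passes to Ireneusz's descendants per capita at each generation.
No one at generation 1 (Bogdan, Kazimierz, Eliasz) is living; moving to the next generation.
At generation 2 (Danuta, Zofia, Agnieszka, Urszula, Stanislawa, Halina, Nadia) there are 7 shares of (1)/7 = 1/7 each.
Living: Zofia, Agnieszka, Urszula, Halina, and Nadia — each takes 1/7.
Deceased: Danuta and Stanislawa. Their combined 2/7 is pooled and carried to generation 3.
At generation 3 (Waclaw, Mieczyslaw, Radoslaw, Tadeusz) there are 4 shares of (2/7)/4 = 1/14 each.
Living: Radoslaw and Tadeusz — each takes 1/14.
Deceased: Waclaw and Mieczyslaw. Their combined 1/7 is pooled and carried to generation 4.
At generation 4 (Pelagia, Jolanta, Franciszka, Grzegorz, Ludmila, Oleg) there are 6 shares of (1/7)/6 = 1/42 each.
Living: Pelagia, Jolanta, Franciszka, Grzegorz, Ludmila, and Oleg — each takes 1/42.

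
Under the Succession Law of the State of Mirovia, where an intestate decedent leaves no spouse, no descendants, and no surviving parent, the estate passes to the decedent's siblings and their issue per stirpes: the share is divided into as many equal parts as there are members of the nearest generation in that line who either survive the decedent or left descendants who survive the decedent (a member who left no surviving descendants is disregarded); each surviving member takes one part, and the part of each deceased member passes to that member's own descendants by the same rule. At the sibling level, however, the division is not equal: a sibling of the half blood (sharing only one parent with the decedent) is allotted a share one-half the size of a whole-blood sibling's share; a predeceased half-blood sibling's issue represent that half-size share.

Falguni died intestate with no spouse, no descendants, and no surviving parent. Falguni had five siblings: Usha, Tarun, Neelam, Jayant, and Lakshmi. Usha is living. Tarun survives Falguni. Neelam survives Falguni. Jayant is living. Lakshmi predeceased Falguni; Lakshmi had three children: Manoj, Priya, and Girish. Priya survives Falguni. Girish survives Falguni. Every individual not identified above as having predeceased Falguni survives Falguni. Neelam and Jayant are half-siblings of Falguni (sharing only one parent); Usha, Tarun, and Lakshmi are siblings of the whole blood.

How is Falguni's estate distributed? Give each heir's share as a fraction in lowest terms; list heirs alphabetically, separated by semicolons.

Girish 1/12; Jayant 1/8; Manoj 1/12; Neelam 1/8; Priya 1/12; Tarun 1/4; Usha 1/4

No spouse, descendants, or parent survives, so the estate passes to Falguni's siblings per stirpes.
Half-blood siblings count for one-half the weight of whole-blood siblings at the initial division.
Dividing 1 in proportion to weights (total weight 4): Usha (weight 1) → 1/4; Tarun (weight 1) → 1/4; Neelam (weight 1/2) → 1/8; Jayant (weight 1/2) → 1/8; Lakshmi (weight 1) → 1/4.
Usha is living and takes 1/4.
Tarun is living and takes 1/4.
Neelam is living and takes 1/8.
Jayant is living and takes 1/8.
Lakshmi predeceased; the 1/4 allotted to Lakshmi's branch passes to Lakshmi's issue by representation.
The 1/4 is divided into 3 equal shares of 1/12 among Manoj, Priya, Girish.
Manoj is living and takes 1/12.
Priya is living and takes 1/12.
Girish is living and takes 1/12.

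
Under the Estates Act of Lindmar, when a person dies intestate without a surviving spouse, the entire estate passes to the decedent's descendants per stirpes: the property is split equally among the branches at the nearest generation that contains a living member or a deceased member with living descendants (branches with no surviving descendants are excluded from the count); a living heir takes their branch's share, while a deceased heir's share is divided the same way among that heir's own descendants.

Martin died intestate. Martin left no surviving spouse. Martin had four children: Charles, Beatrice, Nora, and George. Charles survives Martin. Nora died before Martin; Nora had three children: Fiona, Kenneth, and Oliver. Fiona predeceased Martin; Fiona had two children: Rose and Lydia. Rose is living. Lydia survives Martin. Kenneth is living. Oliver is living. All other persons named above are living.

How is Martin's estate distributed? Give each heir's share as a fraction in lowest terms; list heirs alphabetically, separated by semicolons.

Beatrice 1/4; Charles 1/4; George 1/4; Kenneth 1/12; Lydia 1/24; Oliver 1/12; Rose 1/24

There is no surviving spouse, so the entire estate passes to Martin's descendants per stirpes.
The estate is divided into 4 equal shares of 1/4 among Charles, Beatrice, Nora, George.
Charles is living and takes 1/4.
Beatrice is living and takes 1/4.
Nora predeceased; the 1/4 allotted to Nora's branch passes to Nora's issue by representation.
The 1/4 is divided into 3 equal shares of 1/12 among Fiona, Kenneth, Oliver.
Fiona predeceased; the 1/12 allotted to Fiona's branch passes to Fiona's issue by representation.
The 1/12 is divided into 2 equal shares of 1/24 among Rose, Lydia.
Rose is living and takes 1/24.
Lydia is living and takes 1/24.
Kenneth is living and takes 1/12.
Oliver is living and takes 1/12.
George is living and takes 1/4.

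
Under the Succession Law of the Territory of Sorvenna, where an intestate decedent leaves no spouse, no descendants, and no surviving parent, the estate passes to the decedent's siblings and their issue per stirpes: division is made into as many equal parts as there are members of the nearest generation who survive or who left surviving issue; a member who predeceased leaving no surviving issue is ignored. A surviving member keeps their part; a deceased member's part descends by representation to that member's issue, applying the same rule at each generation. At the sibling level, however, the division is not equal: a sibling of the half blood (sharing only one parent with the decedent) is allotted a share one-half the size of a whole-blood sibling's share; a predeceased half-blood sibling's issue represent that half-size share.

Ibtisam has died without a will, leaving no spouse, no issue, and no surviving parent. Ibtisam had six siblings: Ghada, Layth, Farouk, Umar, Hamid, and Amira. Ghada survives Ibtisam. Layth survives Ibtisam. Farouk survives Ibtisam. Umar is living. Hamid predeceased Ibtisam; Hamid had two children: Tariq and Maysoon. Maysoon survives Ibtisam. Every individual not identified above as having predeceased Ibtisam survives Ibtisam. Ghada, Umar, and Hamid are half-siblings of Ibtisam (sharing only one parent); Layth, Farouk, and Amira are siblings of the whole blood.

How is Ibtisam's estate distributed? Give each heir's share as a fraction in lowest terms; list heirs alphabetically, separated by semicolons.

Amira 2/9; Farouk 2/9; Ghada 1/9; Layth 2/9; Maysoon 1/18; Tariq 1/18; Umar 1/9

No spouse, descendants, or parent survives, so the estate passes to Ibtisam's siblings per stirpes.
Half-blood siblings count for one-half the weight of whole-blood siblings at the initial division.
Dividing 1 in proportion to weights (total weight 9/2): Ghada (weight 1/2) → 1/9; Layth (weight 1) → 2/9; Farouk (weight 1) → 2/9; Umar (weight 1/2) → 1/9; Hamid (weight 1/2) → 1/9; Amira (weight 1) → 2/9.
Ghada is living and takes 1/9.
Layth is living and takes 2/9.
Farouk is living and takes 2/9.
Umar is living and takes 1/9.
Hamid predeceased; the 1/9 allotted to Hamid's branch passes to Hamid's issue by representation.
The 1/9 is divided into 2 equal shares of 1/18 among Tariq, Maysoon.
Tariq is living and takes 1/18.
Maysoon is living and takes 1/18.
Amira is living and takes 2/9.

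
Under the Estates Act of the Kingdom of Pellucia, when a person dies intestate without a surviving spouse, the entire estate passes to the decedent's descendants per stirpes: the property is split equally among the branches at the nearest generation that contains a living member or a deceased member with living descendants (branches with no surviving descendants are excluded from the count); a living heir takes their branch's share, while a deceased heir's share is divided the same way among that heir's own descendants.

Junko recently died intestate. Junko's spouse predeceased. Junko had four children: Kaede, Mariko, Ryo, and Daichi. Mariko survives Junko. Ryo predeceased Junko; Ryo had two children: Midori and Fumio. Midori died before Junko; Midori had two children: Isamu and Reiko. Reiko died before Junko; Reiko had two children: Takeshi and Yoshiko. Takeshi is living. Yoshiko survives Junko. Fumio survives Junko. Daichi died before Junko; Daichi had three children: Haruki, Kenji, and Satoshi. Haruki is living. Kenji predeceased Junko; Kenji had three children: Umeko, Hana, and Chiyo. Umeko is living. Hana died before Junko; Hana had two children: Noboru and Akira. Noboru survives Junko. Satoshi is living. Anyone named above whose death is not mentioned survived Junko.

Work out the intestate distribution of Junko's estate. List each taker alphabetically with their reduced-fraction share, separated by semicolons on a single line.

There is no surviving spouse, so the entire estate passes to Junko's descendants per stirpes.
The estate is divided into 4 equal shares of 1/4 among Kaede, Mariko, Ryo, Daichi.
Kaede is living and takes 1/4.
Mariko is living and takes 1/4.
Ryo predeceased; the 1/4 allotted to Ryo's branch passes to Ryo's issue by representation.
The 1/4 is divided into 2 equal shares of 1/8 among Midori, Fumio.
Midori predeceased; the 1/8 allotted to Midori's branch passes to Midori's issue by representation.
The 1/8 is divided into 2 equal shares of 1/16 among Isamu, Reiko.
Isamu is living and takes 1/16.
Reiko predeceased; the 1/16 allotted to Reiko's branch passes to Reiko's issue by representation.
The 1/16 is divided into 2 equal shares of 1/32 among Takeshi, Yoshiko.
Takeshi is living and takes 1/32.
Yoshiko is living and takes 1/32.
Fumio is living and takes 1/8.
Daichi predeceased; the 1/4 allotted to Daichi's branch passes to Daichi's issue by representation.
The 1/4 is divided into 3 equal shares of 1/12 among Haruki, Kenji, Satoshi.
Haruki is living and takes 1/12.
Kenji predeceased; the 1/12 allotted to Kenji's branch passes to Kenji's issue by representation.
The 1/12 is divided into 3 equal shares of 1/36 among Umeko, Hana, Chiyo.
Umeko is living and takes 1/36.
Hana predeceased; the 1/36 allotted to Hana's branch passes to Hana's issue by representation.
The 1/36 is divided into 2 equal shares of 1/72 among Noboru, Akira.
Noboru is living and takes 1/72.
Akira is living and takes 1/72.
Chiyo is living and takes 1/36.
Satoshi is living and takes 1/12.

Akira 1/72; Chiyo 1/36; Fumio 1/8; Haruki 1/12; Isamu 1/16; Kaede 1/4; Mariko 1/4; Noboru 1/72; Satoshi 1/12; Takeshi 1/32; Umeko 1/36; Yoshiko 1/32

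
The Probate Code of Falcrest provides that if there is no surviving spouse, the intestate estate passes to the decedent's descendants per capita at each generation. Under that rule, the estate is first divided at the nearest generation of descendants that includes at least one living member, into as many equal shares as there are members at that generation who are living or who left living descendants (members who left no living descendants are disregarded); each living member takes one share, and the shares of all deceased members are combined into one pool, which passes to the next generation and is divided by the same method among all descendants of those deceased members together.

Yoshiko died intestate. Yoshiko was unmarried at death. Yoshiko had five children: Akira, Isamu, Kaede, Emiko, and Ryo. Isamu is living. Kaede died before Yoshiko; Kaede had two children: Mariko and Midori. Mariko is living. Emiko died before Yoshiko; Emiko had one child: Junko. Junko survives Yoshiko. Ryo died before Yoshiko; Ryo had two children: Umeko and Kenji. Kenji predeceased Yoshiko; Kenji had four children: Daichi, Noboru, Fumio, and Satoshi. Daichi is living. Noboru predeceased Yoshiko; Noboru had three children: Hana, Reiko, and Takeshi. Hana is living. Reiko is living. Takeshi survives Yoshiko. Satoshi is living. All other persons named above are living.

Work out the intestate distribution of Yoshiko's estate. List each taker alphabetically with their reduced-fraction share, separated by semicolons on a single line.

Akira 1/5; Daichi 3/100; Fumio 3/100; Hana 1/100; Isamu 1/5; Junko 3/25; Mariko 3/25; Midori 3/25; Reiko 1/100; Satoshi 3/100; Takeshi 1/100; Umeko 3/25

There is no surviving spouse, so the entire estate passes to Yoshiko's descendants per capita at each generation.
At generation 1 (Akira, Isamu, Kaede, Emiko, Ryo) there are 5 shares of (1)/5 = 1/5 each.
Living: Akira and Isamu — each takes 1/5.
Deceased: Kaede, Emiko, and Ryo. Their combined 3/5 is pooled and carried to generation 2.
At generation 2 (Mariko, Midori, Junko, Umeko, Kenji) there are 5 shares of (3/5)/5 = 3/25 each.
Living: Mariko, Midori, Junko, and Umeko — each takes 3/25.
Deceased: Kenji. That 3/25 share is carried to generation 3.
At generation 3 (Daichi, Noboru, Fumio, Satoshi) there are 4 shares of (3/25)/4 = 3/100 each.
Living: Daichi, Fumio, and Satoshi — each takes 3/100.
Deceased: Noboru. That 3/100 share is carried to generation 4.
At generation 4 (Hana, Reiko, Takeshi) there are 3 shares of (3/100)/3 = 1/100 each.
Living: Hana, Reiko, and Takeshi — each takes 1/100.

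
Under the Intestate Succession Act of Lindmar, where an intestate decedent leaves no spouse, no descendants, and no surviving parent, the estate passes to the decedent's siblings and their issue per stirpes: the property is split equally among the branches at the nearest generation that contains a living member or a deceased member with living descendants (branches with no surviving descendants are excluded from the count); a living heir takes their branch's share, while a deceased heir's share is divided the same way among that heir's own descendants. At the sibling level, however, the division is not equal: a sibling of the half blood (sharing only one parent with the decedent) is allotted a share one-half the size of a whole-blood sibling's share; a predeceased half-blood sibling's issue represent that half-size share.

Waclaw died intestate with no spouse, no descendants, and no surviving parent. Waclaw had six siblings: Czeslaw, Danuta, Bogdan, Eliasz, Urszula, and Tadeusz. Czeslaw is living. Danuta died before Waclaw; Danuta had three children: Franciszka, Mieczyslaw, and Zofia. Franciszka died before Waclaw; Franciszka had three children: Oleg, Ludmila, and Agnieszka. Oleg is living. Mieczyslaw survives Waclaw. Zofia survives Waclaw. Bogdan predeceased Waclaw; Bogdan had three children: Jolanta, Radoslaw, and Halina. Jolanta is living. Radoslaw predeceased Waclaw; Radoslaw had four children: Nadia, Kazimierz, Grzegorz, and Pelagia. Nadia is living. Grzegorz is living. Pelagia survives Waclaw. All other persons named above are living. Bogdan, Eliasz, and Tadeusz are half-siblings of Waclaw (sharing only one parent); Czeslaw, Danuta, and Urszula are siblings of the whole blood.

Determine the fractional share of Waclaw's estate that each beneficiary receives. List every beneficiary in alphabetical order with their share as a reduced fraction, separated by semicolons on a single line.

No spouse, descendants, or parent survives, so the estate passes to Waclaw's siblings per stirpes.
Half-blood siblings count for one-half the weight of whole-blood siblings at the initial division.
Dividing 1 in proportion to weights (total weight 9/2): Czeslaw (weight 1) → 2/9; Danuta (weight 1) → 2/9; Bogdan (weight 1/2) → 1/9; Eliasz (weight 1/2) → 1/9; Urszula (weight 1) → 2/9; Tadeusz (weight 1/2) → 1/9.
Czeslaw is living and takes 2/9.
Danuta predeceased; the 2/9 allotted to Danuta's branch passes to Danuta's issue by representation.
The 2/9 is divided into 3 equal shares of 2/27 among Franciszka, Mieczyslaw, Zofia.
Franciszka predeceased; the 2/27 allotted to Franciszka's branch passes to Franciszka's issue by representation.
The 2/27 is divided into 3 equal shares of 2/81 among Oleg, Ludmila, Agnieszka.
Oleg is living and takes 2/81.
Ludmila is living and takes 2/81.
Agnieszka is living and takes 2/81.
Mieczyslaw is living and takes 2/27.
Zofia is living and takes 2/27.
Bogdan predeceased; the 1/9 allotted to Bogdan's branch passes to Bogdan's issue by representation.
The 1/9 is divided into 3 equal shares of 1/27 among Jolanta, Radoslaw, Halina.
Jolanta is living and takes 1/27.
Radoslaw predeceased; the 1/27 allotted to Radoslaw's branch passes to Radoslaw's issue by representation.
The 1/27 is divided into 4 equal shares of 1/108 among Nadia, Kazimierz, Grzegorz, Pelagia.
Nadia is living and takes 1/108.
Kazimierz is living and takes 1/108.
Grzegorz is living and takes 1/108.
Pelagia is living and takes 1/108.
Halina is living and takes 1/27.
Eliasz is living and takes 1/9.
Urszula is living and takes 2/9.
Tadeusz is living and takes 1/9.

Agnieszka 2/81; Czeslaw 2/9; Eliasz 1/9; Grzegorz 1/108; Halina 1/27; Jolanta 1/27; Kazimierz 1/108; Ludmila 2/81; Mieczyslaw 2/27; Nadia 1/108; Oleg 2/81; Pelagia 1/108; Tadeusz 1/9; Urszula 2/9; Zofia 2/27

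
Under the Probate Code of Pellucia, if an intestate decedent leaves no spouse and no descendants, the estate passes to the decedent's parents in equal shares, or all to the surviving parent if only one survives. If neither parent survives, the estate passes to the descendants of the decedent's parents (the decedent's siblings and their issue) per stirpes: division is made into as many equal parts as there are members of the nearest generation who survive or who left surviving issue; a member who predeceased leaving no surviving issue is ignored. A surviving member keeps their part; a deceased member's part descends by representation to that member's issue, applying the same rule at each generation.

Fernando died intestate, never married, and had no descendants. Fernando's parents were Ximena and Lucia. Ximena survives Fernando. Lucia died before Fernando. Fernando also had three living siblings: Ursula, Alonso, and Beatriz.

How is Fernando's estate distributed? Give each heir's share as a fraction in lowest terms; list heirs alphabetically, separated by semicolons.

Ximena 1

Only one parent, Ximena, survives, so Ximena takes the entire estate. The siblings take nothing because a surviving parent has priority.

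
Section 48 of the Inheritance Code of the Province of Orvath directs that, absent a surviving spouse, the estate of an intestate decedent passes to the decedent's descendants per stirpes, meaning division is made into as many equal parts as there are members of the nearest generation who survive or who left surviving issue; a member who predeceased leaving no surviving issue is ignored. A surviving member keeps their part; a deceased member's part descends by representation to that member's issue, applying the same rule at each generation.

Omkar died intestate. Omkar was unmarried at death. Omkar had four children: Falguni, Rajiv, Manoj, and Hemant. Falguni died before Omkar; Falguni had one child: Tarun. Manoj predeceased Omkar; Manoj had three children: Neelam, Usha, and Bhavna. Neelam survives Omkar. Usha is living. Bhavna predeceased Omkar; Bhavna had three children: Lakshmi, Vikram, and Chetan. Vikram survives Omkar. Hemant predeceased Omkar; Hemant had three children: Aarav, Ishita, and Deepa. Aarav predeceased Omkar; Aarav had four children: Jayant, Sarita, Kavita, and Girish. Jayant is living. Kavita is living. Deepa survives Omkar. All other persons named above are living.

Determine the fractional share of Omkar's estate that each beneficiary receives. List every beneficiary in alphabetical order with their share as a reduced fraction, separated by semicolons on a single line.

Chetan 1/36; Deepa 1/12; Girish 1/48; Ishita 1/12; Jayant 1/48; Kavita 1/48; Lakshmi 1/36; Neelam 1/12; Rajiv 1/4; Sarita 1/48; Tarun 1/4; Usha 1/12; Vikram 1/36

There is no surviving spouse, so the entire estate passes to Omkar's descendants per stirpes.
The estate is divided into 4 equal shares of 1/4 among Falguni, Rajiv, Manoj, Hemant.
Falguni predeceased; the 1/4 allotted to Falguni's branch passes to Falguni's issue by representation.
Tarun is the sole taker at this level and receives the full 1/4.
Rajiv is living and takes 1/4.
Manoj predeceased; the 1/4 allotted to Manoj's branch passes to Manoj's issue by representation.
The 1/4 is divided into 3 equal shares of 1/12 among Neelam, Usha, Bhavna.
Neelam is living and takes 1/12.
Usha is living and takes 1/12.
Bhavna predeceased; the 1/12 allotted to Bhavna's branch passes to Bhavna's issue by representation.
The 1/12 is divided into 3 equal shares of 1/36 among Lakshmi, Vikram, Chetan.
Lakshmi is living and takes 1/36.
Vikram is living and takes 1/36.
Chetan is living and takes 1/36.
Hemant predeceased; the 1/4 allotted to Hemant's branch passes to Hemant's issue by representation.
The 1/4 is divided into 3 equal shares of 1/12 among Aarav, Ishita, Deepa.
Aarav predeceased; the 1/12 allotted to Aarav's branch passes to Aarav's issue by representation.
The 1/12 is divided into 4 equal shares of 1/48 among Jayant, Sarita, Kavita, Girish.
Jayant is living and takes 1/48.
Sarita is living and takes 1/48.
Kavita is living and takes 1/48.
Girish is living and takes 1/48.
Ishita is living and takes 1/12.
Deepa is living and takes 1/12.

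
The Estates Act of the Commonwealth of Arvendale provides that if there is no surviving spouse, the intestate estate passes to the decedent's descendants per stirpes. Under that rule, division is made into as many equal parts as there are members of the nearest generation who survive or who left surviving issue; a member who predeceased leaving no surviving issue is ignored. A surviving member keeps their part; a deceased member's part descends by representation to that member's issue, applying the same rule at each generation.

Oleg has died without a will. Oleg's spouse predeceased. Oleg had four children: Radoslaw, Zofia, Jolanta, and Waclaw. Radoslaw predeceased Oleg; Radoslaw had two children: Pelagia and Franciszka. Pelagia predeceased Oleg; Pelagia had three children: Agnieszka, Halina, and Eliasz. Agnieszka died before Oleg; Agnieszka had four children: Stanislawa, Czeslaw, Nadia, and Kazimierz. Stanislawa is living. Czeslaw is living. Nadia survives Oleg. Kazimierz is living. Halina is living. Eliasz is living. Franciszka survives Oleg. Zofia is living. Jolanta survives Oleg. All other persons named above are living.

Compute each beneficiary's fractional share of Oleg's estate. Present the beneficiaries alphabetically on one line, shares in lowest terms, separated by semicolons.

Czeslaw 1/96; Eliasz 1/24; Franciszka 1/8; Halina 1/24; Jolanta 1/4; Kazimierz 1/96; Nadia 1/96; Stanislawa 1/96; Waclaw 1/4; Zofia 1/4

There is no surviving spouse, so the entire estate passes to Oleg's descendants per stirpes.
The estate is divided into 4 equal shares of 1/4 among Radoslaw, Zofia, Jolanta, Waclaw.
Radoslaw predeceased; the 1/4 allotted to Radoslaw's branch passes to Radoslaw's issue by representation.
The 1/4 is divided into 2 equal shares of 1/8 among Pelagia, Franciszka.
Pelagia predeceased; the 1/8 allotted to Pelagia's branch passes to Pelagia's issue by representation.
The 1/8 is divided into 3 equal shares of 1/24 among Agnieszka, Halina, Eliasz.
Agnieszka predeceased; the 1/24 allotted to Agnieszka's branch passes to Agnieszka's issue by representation.
The 1/24 is divided into 4 equal shares of 1/96 among Stanislawa, Czeslaw, Nadia, Kazimierz.
Stanislawa is living and takes 1/96.
Czeslaw is living and takes 1/96.
Nadia is living and takes 1/96.
Kazimierz is living and takes 1/96.
Halina is living and takes 1/24.
Eliasz is living and takes 1/24.
Franciszka is living and takes 1/8.
Zofia is living and takes 1/4.
Jolanta is living and takes 1/4.
Waclaw is living and takes 1/4.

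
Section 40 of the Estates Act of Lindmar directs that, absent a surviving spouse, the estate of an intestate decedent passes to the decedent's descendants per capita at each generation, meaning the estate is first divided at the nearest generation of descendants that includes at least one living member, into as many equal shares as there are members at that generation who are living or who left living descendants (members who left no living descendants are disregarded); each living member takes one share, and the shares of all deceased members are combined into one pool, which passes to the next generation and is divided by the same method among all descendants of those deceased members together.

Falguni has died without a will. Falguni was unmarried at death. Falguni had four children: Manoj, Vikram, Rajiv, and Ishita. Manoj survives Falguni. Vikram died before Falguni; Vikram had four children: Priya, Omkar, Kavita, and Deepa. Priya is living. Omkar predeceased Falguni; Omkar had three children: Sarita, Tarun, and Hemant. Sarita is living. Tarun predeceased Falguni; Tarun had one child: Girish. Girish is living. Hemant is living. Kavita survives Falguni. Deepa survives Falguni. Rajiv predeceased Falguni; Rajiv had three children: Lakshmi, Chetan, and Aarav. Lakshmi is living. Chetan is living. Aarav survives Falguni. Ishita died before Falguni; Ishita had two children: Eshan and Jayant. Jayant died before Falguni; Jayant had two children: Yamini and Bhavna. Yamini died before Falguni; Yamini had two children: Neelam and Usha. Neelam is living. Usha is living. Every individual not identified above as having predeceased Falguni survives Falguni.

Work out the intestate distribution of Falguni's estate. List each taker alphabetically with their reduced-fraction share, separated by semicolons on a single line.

Aarav 1/12; Bhavna 1/30; Chetan 1/12; Deepa 1/12; Eshan 1/12; Girish 1/45; Hemant 1/30; Kavita 1/12; Lakshmi 1/12; Manoj 1/4; Neelam 1/45; Priya 1/12; Sarita 1/30; Usha 1/45

There is no surviving spouse, so the entire estate passes to Falguni's descendants per capita at each generation.
At generation 1 (Manoj, Vikram, Rajiv, Ishita) there are 4 shares of (1)/4 = 1/4 each.
Living: Manoj — each takes 1/4.
Deceased: Vikram, Rajiv, and Ishita. Their combined 3/4 is pooled and carried to generation 2.
At generation 2 (Priya, Omkar, Kavita, Deepa, Lakshmi, Chetan, Aarav, Eshan, Jayant) there are 9 shares of (3/4)/9 = 1/12 each.
Living: Priya, Kavita, Deepa, Lakshmi, Chetan, Aarav, and Eshan — each takes 1/12.
Deceased: Omkar and Jayant. Their combined 1/6 is pooled and carried to generation 3.
At generation 3 (Sarita, Tarun, Hemant, Yamini, Bhavna) there are 5 shares of (1/6)/5 = 1/30 each.
Living: Sarita, Hemant, and Bhavna — each takes 1/30.
Deceased: Tarun and Yamini. Their combined 1/15 is pooled and carried to generation 4.
At generation 4 (Girish, Neelam, Usha) there are 3 shares of (1/15)/3 = 1/45 each.
Living: Girish, Neelam, and Usha — each takes 1/45.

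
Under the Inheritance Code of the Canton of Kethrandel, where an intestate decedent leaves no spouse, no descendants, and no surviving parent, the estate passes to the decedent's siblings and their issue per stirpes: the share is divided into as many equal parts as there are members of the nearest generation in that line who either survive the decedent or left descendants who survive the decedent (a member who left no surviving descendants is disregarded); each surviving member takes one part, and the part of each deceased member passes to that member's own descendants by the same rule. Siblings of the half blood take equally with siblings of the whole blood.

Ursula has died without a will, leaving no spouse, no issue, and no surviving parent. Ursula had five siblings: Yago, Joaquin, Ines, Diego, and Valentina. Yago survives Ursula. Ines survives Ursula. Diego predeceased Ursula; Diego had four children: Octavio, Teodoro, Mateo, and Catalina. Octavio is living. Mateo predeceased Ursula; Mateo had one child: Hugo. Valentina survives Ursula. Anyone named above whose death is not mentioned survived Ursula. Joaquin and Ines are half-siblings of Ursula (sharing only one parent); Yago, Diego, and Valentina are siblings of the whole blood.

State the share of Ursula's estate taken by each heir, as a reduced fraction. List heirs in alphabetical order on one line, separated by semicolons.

No spouse, descendants, or parent survives, so the estate passes to Ursula's siblings per stirpes.
Half-blood and whole-blood siblings take equally under the stated rule.
The estate is divided into 5 equal shares of 1/5 among Yago, Joaquin, Ines, Diego, Valentina.
Yago is living and takes 1/5.
Joaquin is living and takes 1/5.
Ines is living and takes 1/5.
Diego predeceased; the 1/5 allotted to Diego's branch passes to Diego's issue by representation.
The 1/5 is divided into 4 equal shares of 1/20 among Octavio, Teodoro, Mateo, Catalina.
Octavio is living and takes 1/20.
Teodoro is living and takes 1/20.
Mateo predeceased; the 1/20 allotted to Mateo's branch passes to Mateo's issue by representation.
Hugo is the sole taker at this level and receives the full 1/20.
Catalina is living and takes 1/20.
Valentina is living and takes 1/5.

Catalina 1/20; Hugo 1/20; Ines 1/5; Joaquin 1/5; Octavio 1/20; Teodoro 1/20; Valentina 1/5; Yago 1/5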